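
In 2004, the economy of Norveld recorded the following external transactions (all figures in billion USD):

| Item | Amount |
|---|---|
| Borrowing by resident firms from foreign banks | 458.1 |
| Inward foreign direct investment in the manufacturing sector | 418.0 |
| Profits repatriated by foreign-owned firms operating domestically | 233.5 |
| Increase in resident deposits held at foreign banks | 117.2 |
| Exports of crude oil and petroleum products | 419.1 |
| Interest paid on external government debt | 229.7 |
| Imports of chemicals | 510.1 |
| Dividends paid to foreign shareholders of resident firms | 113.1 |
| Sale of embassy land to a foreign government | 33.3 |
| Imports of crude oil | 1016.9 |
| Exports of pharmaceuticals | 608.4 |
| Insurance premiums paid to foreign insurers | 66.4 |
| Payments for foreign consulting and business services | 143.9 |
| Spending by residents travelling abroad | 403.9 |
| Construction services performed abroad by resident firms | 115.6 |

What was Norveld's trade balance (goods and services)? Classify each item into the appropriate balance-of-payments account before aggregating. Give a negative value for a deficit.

-998.1

Goods: -510.1 - 1016.9 + 419.1 + 608.4 = -499.5
Services: -66.4 - 403.9 + 115.6 - 143.9 = -498.6
Trade balance = -499.5 + (-498.6) = -998.1
(Excluded from the trade balance — financial account: borrowing by resident firms from foreign banks 458.1, inward foreign direct investment in the manufacturing sector 418.0, increase in resident deposits held at foreign banks 117.2; primary income: profits repatriated by foreign-owned firms operating domestically 233.5, interest paid on external government debt 229.7, dividends paid to foreign shareholders of resident firms 113.1; capital account: sale of embassy land to a foreign government 33.3.)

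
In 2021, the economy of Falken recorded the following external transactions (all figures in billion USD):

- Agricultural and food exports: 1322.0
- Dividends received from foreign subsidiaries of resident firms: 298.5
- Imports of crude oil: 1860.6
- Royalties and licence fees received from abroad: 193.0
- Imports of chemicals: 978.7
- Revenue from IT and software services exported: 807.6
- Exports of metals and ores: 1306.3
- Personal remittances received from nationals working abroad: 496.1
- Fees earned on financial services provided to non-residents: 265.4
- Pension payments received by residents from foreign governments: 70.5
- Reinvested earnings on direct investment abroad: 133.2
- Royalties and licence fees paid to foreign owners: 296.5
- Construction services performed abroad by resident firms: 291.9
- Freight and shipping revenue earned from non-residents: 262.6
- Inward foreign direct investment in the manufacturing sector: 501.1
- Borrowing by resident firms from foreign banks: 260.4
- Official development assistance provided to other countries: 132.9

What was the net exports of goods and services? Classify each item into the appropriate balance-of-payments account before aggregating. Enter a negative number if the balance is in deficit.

Goods: -978.7 + 1322.0 - 1860.6 + 1306.3 = -211.0
Services: 193.0 + 265.4 + 807.6 + 291.9 - 296.5 + 262.6 = 1524.0
Trade balance = -211.0 + 1524.0 = 1313.0
(Excluded from the trade balance — primary income: dividends received from foreign subsidiaries of resident firms 298.5, reinvested earnings on direct investment abroad 133.2; secondary income: personal remittances received from nationals working abroad 496.1, pension payments received by residents from foreign governments 70.5, official development assistance provided to other countries 132.9; financial account: inward foreign direct investment in the manufacturing sector 501.1, borrowing by resident firms from foreign banks 260.4.)

1313.0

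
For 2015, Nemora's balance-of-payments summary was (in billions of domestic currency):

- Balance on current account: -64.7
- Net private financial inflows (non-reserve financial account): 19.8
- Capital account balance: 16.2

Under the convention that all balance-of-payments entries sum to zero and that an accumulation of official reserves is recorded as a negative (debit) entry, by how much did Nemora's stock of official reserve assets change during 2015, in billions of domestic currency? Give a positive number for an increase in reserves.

Official reserve transactions balance = -((-64.7) + 16.2 + 19.8) = 28.7
An accumulation of reserves is recorded as a debit (negative entry), so the change in the stock of reserves is the negative of that balance.
Change in official reserves = -(28.7) = -28.7

-28.7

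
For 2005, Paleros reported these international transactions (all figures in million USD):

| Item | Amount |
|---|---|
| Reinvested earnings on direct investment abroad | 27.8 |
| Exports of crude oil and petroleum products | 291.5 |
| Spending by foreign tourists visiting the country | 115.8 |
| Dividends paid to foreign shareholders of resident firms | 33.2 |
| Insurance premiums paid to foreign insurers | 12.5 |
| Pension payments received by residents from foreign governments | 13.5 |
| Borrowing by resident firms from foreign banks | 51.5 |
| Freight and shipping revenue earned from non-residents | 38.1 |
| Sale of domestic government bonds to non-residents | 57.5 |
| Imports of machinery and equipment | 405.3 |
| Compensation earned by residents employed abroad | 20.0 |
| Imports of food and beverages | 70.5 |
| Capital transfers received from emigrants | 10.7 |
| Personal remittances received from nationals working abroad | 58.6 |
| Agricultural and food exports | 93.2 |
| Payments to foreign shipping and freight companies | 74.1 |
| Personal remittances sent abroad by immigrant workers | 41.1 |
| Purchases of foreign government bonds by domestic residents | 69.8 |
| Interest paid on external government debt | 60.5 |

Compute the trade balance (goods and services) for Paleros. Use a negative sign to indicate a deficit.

Goods: 93.2 - 70.5 - 405.3 + 291.5 = -91.1
Services: 38.1 - 74.1 + 115.8 - 12.5 = 67.3
Trade balance = -91.1 + 67.3 = -23.8
(Excluded from the trade balance — primary income: reinvested earnings on direct investment abroad 27.8, dividends paid to foreign shareholders of resident firms 33.2, compensation earned by residents employed abroad 20.0, interest paid on external government debt 60.5; secondary income: pension payments received by residents from foreign governments 13.5, personal remittances received from nationals working abroad 58.6, personal remittances sent abroad by immigrant workers 41.1; financial account: borrowing by resident firms from foreign banks 51.5, sale of domestic government bonds to non-residents 57.5, purchases of foreign government bonds by domestic residents 69.8; capital account: capital transfers received from emigrants 10.7.)

-23.8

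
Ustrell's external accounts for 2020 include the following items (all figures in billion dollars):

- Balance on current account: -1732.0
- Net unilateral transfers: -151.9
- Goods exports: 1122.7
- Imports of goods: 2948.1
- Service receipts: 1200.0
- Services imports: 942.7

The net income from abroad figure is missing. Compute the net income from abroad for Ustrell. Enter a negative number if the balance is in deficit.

-12.0

Current account = goods balance + services balance + net primary income + net secondary income
Sum of the known components = -1720.0
Net income from abroad = CA - (known components) = -1732.0 - (-1720.0) = -12.0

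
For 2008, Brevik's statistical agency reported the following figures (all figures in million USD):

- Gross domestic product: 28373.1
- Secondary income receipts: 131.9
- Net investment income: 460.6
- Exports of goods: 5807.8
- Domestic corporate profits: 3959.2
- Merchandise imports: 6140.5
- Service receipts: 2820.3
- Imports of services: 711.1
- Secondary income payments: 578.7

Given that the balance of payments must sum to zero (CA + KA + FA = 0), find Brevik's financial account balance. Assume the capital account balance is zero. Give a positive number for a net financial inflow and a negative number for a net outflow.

Goods balance = 5807.8 - 6140.5 = -332.7
Services balance = 2820.3 - 711.1 = 2109.2
Trade balance (goods + services) = -332.7 + 2109.2 = 1776.5
Net primary income = 460.6
Net secondary income = 131.9 - 578.7 = -446.8
Current account = 1776.5 + 460.6 + (-446.8) = 1790.3
Financial account = -(1790.3) = -1790.3

-1790.3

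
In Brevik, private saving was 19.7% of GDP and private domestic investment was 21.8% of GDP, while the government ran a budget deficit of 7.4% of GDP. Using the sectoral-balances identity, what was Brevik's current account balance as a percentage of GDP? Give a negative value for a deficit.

-9.5

By the sectoral-balances identity, CA = (S_private - I) + (T - G).
Private balance = 19.7 - 21.8 = -2.1
Government balance (T - G) = -7.4
CA = -2.1 + (-7.4) = -9.5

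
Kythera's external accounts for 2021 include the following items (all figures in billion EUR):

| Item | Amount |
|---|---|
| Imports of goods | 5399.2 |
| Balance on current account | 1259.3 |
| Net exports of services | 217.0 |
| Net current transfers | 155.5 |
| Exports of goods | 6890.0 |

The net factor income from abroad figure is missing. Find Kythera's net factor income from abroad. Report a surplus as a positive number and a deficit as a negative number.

Current account = goods balance + services balance + net primary income + net secondary income
Sum of the known components = 1863.3
Net factor income from abroad = CA - (known components) = 1259.3 - 1863.3 = -604.0

-604.0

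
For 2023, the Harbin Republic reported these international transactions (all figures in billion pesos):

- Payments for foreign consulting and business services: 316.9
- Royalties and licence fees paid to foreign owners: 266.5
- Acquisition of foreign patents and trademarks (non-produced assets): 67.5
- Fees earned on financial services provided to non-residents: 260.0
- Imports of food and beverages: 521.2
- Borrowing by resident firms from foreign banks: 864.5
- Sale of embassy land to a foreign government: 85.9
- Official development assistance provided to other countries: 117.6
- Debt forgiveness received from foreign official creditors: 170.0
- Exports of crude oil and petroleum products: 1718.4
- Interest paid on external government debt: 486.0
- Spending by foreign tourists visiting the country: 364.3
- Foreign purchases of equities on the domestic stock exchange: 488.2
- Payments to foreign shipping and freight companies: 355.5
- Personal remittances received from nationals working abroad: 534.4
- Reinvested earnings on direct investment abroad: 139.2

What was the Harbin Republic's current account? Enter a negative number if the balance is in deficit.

Goods: 1718.4 - 521.2 = 1197.2
Services: -266.5 - 316.9 - 355.5 + 260.0 + 364.3 = -314.6
Primary income: -486.0 + 139.2 = -346.8
Secondary income: -117.6 + 534.4 = 416.8
Current account = 1197.2 + (-314.6) + (-346.8) + 416.8 = 952.6
(Excluded from the current account — capital account: acquisition of foreign patents and trademarks (non-produced assets) 67.5, sale of embassy land to a foreign government 85.9, debt forgiveness received from foreign official creditors 170.0; financial account: borrowing by resident firms from foreign banks 864.5, foreign purchases of equities on the domestic stock exchange 488.2.)

952.6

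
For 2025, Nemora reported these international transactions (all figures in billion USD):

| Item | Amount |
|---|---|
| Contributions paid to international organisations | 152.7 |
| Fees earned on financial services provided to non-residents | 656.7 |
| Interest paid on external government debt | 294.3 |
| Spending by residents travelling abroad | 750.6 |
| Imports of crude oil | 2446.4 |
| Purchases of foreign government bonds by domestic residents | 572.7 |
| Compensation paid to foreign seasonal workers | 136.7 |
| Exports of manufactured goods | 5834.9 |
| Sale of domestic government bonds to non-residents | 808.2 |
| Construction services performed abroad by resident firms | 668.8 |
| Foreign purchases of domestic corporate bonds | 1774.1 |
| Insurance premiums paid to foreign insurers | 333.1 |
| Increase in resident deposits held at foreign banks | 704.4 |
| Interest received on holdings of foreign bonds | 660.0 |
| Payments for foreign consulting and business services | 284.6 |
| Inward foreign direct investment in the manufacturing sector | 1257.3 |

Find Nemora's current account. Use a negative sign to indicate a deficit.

Goods: 5834.9 - 2446.4 = 3388.5
Services: 668.8 + 656.7 - 333.1 - 750.6 - 284.6 = -42.8
Primary income: -294.3 - 136.7 + 660.0 = 229.0
Secondary income: -152.7
Current account = 3388.5 + (-42.8) + 229.0 + (-152.7) = 3422.0
(Excluded from the current account — financial account: purchases of foreign government bonds by domestic residents 572.7, sale of domestic government bonds to non-residents 808.2, foreign purchases of domestic corporate bonds 1774.1, increase in resident deposits held at foreign banks 704.4, inward foreign direct investment in the manufacturing sector 1257.3.)

3422.0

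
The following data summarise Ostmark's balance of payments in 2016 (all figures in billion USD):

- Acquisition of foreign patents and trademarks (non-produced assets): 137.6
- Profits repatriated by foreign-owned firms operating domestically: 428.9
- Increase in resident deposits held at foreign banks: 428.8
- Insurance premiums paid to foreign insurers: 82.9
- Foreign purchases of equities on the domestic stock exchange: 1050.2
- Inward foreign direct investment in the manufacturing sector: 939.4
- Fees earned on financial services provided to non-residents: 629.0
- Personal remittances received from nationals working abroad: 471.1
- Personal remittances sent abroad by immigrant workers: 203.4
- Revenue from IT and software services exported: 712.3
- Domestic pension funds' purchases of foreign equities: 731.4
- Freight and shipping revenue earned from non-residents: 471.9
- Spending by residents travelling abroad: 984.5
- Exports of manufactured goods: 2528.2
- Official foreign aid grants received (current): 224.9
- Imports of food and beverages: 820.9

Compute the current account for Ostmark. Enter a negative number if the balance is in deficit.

Goods: 2528.2 - 820.9 = 1707.3
Services: -82.9 + 629.0 + 712.3 + 471.9 - 984.5 = 745.8
Primary income: -428.9
Secondary income: 224.9 - 203.4 + 471.1 = 492.6
Current account = 1707.3 + 745.8 + (-428.9) + 492.6 = 2516.8
(Excluded from the current account — capital account: acquisition of foreign patents and trademarks (non-produced assets) 137.6; financial account: increase in resident deposits held at foreign banks 428.8, foreign purchases of equities on the domestic stock exchange 1050.2, inward foreign direct investment in the manufacturing sector 939.4, domestic pension funds' purchases of foreign equities 731.4.)

2516.8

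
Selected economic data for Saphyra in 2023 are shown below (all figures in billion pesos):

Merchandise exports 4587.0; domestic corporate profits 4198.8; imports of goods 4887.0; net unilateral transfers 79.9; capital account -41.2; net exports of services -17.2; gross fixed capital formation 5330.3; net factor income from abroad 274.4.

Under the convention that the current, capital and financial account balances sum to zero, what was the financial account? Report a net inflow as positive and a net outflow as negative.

Goods balance = 4587.0 - 4887.0 = -300.0
Services balance = -17.2
Trade balance (goods + services) = -300.0 + (-17.2) = -317.2
Net primary income = 274.4
Net secondary income = 79.9
Current account = -317.2 + 274.4 + 79.9 = 37.1
Financial account = -(37.1 + (-41.2)) = 4.1

4.1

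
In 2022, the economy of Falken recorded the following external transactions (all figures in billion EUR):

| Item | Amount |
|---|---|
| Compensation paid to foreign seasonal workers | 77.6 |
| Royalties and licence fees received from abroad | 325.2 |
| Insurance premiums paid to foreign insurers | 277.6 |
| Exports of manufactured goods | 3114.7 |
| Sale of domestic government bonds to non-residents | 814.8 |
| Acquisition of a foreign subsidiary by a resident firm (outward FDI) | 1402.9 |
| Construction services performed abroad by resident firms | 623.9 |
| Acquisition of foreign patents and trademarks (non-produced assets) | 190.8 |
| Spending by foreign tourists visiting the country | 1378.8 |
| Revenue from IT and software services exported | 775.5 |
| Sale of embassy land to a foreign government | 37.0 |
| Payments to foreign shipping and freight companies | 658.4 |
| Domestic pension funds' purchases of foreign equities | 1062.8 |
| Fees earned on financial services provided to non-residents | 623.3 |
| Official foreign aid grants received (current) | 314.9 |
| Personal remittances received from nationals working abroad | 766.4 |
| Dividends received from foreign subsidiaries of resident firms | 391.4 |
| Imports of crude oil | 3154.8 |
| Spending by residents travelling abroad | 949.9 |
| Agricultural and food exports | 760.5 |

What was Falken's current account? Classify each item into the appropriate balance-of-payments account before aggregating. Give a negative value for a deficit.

3956.3

Goods: 760.5 + 3114.7 - 3154.8 = 720.4
Services: 325.2 - 277.6 + 623.3 + 623.9 - 658.4 + 775.5 + 1378.8 - 949.9 = 1840.8
Primary income: 391.4 - 77.6 = 313.8
Secondary income: 766.4 + 314.9 = 1081.3
Current account = 720.4 + 1840.8 + 313.8 + 1081.3 = 3956.3
(Excluded from the current account — financial account: sale of domestic government bonds to non-residents 814.8, acquisition of a foreign subsidiary by a resident firm (outward FDI) 1402.9, domestic pension funds' purchases of foreign equities 1062.8; capital account: acquisition of foreign patents and trademarks (non-produced assets) 190.8, sale of embassy land to a foreign government 37.0.)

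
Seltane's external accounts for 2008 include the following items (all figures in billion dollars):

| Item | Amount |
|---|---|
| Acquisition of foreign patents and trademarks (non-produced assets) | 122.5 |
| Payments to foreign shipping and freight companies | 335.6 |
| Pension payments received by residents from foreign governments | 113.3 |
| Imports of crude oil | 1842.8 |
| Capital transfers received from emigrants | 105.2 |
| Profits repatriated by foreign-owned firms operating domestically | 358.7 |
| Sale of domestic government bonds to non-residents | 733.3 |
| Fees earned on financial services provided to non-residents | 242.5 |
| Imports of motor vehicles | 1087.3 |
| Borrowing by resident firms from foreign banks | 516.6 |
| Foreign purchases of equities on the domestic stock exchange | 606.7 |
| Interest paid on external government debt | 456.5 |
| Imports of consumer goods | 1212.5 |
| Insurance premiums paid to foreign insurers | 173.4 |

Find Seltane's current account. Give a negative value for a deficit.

Goods: -1087.3 - 1212.5 - 1842.8 = -4142.6
Services: -335.6 - 173.4 + 242.5 = -266.5
Primary income: -456.5 - 358.7 = -815.2
Secondary income: 113.3
Current account = (-4142.6) + (-266.5) + (-815.2) + 113.3 = -5111.0
(Excluded from the current account — capital account: acquisition of foreign patents and trademarks (non-produced assets) 122.5, capital transfers received from emigrants 105.2; financial account: sale of domestic government bonds to non-residents 733.3, borrowing by resident firms from foreign banks 516.6, foreign purchases of equities on the domestic stock exchange 606.7.)

-5111.0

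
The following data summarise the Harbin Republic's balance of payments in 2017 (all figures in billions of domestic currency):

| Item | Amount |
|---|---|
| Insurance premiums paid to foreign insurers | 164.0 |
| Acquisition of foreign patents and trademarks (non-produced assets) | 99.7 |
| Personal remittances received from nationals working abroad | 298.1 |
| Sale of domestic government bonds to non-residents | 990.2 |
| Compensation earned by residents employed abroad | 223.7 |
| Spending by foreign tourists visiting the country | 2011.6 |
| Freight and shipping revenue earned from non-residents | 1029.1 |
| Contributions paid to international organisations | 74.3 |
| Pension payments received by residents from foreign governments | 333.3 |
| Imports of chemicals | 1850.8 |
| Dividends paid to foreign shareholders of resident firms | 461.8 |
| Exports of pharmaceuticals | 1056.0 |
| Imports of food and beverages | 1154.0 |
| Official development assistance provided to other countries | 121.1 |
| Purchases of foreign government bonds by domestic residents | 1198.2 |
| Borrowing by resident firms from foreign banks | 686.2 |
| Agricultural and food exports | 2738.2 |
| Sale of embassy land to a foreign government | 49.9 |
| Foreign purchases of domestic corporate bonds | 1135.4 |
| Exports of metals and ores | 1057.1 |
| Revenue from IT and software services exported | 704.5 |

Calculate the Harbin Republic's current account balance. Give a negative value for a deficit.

Goods: 1057.1 - 1850.8 + 2738.2 + 1056.0 - 1154.0 = 1846.5
Services: 704.5 + 1029.1 - 164.0 + 2011.6 = 3581.2
Primary income: 223.7 - 461.8 = -238.1
Secondary income: 333.3 + 298.1 - 74.3 - 121.1 = 436.0
Current account = 1846.5 + 3581.2 + (-238.1) + 436.0 = 5625.6
(Excluded from the current account — capital account: acquisition of foreign patents and trademarks (non-produced assets) 99.7, sale of embassy land to a foreign government 49.9; financial account: sale of domestic government bonds to non-residents 990.2, purchases of foreign government bonds by domestic residents 1198.2, borrowing by resident firms from foreign banks 686.2, foreign purchases of domestic corporate bonds 1135.4.)

5625.6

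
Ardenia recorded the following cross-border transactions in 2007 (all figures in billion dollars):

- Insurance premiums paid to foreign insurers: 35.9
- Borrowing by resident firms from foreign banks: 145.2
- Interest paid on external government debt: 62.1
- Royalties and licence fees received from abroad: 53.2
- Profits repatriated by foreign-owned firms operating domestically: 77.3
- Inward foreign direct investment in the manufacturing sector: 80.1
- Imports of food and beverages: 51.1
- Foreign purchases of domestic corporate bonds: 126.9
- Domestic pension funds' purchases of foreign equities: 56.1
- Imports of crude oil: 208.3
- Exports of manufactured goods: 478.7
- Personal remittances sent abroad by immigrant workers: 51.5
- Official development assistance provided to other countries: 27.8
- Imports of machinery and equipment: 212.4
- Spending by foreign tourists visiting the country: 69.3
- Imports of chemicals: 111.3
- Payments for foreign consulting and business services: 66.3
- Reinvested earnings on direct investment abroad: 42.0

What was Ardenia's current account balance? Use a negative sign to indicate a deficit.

-260.8

Goods: -51.1 - 212.4 - 111.3 - 208.3 + 478.7 = -104.4
Services: -66.3 + 53.2 + 69.3 - 35.9 = 20.3
Primary income: -62.1 - 77.3 + 42.0 = -97.4
Secondary income: -27.8 - 51.5 = -79.3
Current account = (-104.4) + 20.3 + (-97.4) + (-79.3) = -260.8
(Excluded from the current account — financial account: borrowing by resident firms from foreign banks 145.2, inward foreign direct investment in the manufacturing sector 80.1, foreign purchases of domestic corporate bonds 126.9, domestic pension funds' purchases of foreign equities 56.1.)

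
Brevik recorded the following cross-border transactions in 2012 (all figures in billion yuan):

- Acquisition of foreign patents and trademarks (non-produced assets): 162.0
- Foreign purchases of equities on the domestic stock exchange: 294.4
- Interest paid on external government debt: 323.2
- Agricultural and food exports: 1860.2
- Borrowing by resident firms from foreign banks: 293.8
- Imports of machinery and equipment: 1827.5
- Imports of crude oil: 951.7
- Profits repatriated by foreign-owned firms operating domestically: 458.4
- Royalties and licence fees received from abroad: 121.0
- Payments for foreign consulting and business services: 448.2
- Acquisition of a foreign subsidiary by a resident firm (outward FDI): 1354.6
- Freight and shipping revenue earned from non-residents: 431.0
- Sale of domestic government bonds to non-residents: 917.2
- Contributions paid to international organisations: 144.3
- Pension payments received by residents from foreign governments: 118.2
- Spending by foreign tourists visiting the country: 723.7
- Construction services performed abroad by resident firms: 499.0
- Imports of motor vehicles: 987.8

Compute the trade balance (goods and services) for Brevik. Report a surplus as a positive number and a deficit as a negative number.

-580.3

Goods: -951.7 + 1860.2 - 987.8 - 1827.5 = -1906.8
Services: 121.0 + 431.0 - 448.2 + 499.0 + 723.7 = 1326.5
Trade balance = -1906.8 + 1326.5 = -580.3
(Excluded from the trade balance — capital account: acquisition of foreign patents and trademarks (non-produced assets) 162.0; financial account: foreign purchases of equities on the domestic stock exchange 294.4, borrowing by resident firms from foreign banks 293.8, acquisition of a foreign subsidiary by a resident firm (outward FDI) 1354.6, sale of domestic government bonds to non-residents 917.2; primary income: interest paid on external government debt 323.2, profits repatriated by foreign-owned firms operating domestically 458.4; secondary income: contributions paid to international organisations 144.3, pension payments received by residents from foreign governments 118.2.)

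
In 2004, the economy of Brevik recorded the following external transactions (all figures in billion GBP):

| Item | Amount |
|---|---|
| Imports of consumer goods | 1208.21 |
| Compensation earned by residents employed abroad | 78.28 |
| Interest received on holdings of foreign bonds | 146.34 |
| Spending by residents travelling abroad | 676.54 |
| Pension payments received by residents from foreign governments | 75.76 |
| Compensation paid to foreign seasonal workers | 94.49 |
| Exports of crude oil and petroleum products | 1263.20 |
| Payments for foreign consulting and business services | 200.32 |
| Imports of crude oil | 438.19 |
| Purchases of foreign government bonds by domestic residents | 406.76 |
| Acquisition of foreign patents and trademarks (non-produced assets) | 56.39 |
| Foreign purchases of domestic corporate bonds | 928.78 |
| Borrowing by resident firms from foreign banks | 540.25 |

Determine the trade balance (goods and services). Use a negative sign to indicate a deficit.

-1260.06

Goods: -438.19 - 1208.21 + 1263.20 = -383.20
Services: -676.54 - 200.32 = -876.86
Trade balance = -383.20 + (-876.86) = -1260.06
(Excluded from the trade balance — primary income: compensation earned by residents employed abroad 78.28, interest received on holdings of foreign bonds 146.34, compensation paid to foreign seasonal workers 94.49; secondary income: pension payments received by residents from foreign governments 75.76; financial account: purchases of foreign government bonds by domestic residents 406.76, foreign purchases of domestic corporate bonds 928.78, borrowing by resident firms from foreign banks 540.25; capital account: acquisition of foreign patents and trademarks (non-produced assets) 56.39.)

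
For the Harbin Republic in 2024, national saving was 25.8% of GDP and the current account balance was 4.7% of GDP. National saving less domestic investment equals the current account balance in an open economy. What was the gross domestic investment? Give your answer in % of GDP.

I = S - CA = 25.8 - 4.7 = 21.1

21.1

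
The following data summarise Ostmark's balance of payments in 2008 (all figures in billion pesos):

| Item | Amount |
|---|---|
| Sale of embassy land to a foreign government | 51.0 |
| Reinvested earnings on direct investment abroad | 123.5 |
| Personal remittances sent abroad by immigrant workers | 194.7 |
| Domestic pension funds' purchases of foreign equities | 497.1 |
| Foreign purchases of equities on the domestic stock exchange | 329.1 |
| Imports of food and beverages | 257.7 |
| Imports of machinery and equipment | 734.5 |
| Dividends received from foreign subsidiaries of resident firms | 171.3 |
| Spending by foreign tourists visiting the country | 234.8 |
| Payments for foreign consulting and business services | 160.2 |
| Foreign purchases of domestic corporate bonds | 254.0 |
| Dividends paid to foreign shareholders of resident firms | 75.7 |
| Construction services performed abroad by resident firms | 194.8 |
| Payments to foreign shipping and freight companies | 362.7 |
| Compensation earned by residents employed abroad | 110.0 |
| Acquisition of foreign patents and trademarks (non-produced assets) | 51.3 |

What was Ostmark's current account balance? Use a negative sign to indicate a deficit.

-951.1

Goods: -257.7 - 734.5 = -992.2
Services: 234.8 + 194.8 - 362.7 - 160.2 = -93.3
Primary income: 110.0 - 75.7 + 123.5 + 171.3 = 329.1
Secondary income: -194.7
Current account = (-992.2) + (-93.3) + 329.1 + (-194.7) = -951.1
(Excluded from the current account — capital account: sale of embassy land to a foreign government 51.0, acquisition of foreign patents and trademarks (non-produced assets) 51.3; financial account: domestic pension funds' purchases of foreign equities 497.1, foreign purchases of equities on the domestic stock exchange 329.1, foreign purchases of domestic corporate bonds 254.0.)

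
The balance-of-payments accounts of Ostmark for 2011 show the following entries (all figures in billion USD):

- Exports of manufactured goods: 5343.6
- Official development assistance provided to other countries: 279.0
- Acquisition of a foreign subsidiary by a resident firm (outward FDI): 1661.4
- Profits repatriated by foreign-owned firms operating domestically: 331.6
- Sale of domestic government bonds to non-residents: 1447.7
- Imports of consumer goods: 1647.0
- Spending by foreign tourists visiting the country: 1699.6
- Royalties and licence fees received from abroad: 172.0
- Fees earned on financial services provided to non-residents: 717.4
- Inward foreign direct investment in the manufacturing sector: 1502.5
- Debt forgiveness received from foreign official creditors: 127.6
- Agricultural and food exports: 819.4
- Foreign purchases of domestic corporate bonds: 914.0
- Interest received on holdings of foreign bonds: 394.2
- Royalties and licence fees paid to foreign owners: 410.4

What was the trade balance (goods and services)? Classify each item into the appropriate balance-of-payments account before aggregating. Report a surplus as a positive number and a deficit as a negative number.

Goods: 5343.6 + 819.4 - 1647.0 = 4516.0
Services: -410.4 + 172.0 + 717.4 + 1699.6 = 2178.6
Trade balance = 4516.0 + 2178.6 = 6694.6
(Excluded from the trade balance — secondary income: official development assistance provided to other countries 279.0; financial account: acquisition of a foreign subsidiary by a resident firm (outward FDI) 1661.4, sale of domestic government bonds to non-residents 1447.7, inward foreign direct investment in the manufacturing sector 1502.5, foreign purchases of domestic corporate bonds 914.0; primary income: profits repatriated by foreign-owned firms operating domestically 331.6, interest received on holdings of foreign bonds 394.2; capital account: debt forgiveness received from foreign official creditors 127.6.)

6694.6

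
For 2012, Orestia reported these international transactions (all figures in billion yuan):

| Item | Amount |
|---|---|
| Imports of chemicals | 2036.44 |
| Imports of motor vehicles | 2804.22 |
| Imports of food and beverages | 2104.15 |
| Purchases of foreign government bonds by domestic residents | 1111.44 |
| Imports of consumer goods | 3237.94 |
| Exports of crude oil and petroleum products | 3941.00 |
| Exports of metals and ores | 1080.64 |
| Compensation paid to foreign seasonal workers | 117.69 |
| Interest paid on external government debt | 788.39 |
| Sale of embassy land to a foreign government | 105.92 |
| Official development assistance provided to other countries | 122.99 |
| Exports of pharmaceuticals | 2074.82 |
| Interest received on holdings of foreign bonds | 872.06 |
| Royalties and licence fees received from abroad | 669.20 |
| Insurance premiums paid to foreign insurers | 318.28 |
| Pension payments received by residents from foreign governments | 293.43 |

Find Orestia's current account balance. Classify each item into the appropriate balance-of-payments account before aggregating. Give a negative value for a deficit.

Goods: 2074.82 + 1080.64 - 2036.44 - 2104.15 + 3941.00 - 3237.94 - 2804.22 = -3086.29
Services: -318.28 + 669.20 = 350.92
Primary income: 872.06 - 117.69 - 788.39 = -34.02
Secondary income: -122.99 + 293.43 = 170.44
Current account = (-3086.29) + 350.92 + (-34.02) + 170.44 = -2598.95
(Excluded from the current account — financial account: purchases of foreign government bonds by domestic residents 1111.44; capital account: sale of embassy land to a foreign government 105.92.)

-2598.95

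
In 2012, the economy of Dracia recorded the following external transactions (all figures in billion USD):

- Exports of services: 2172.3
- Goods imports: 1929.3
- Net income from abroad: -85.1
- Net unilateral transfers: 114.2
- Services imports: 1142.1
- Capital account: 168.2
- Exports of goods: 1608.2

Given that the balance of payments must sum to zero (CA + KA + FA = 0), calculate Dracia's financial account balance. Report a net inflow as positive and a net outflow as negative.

-906.4

Goods balance = 1608.2 - 1929.3 = -321.1
Services balance = 2172.3 - 1142.1 = 1030.2
Trade balance (goods + services) = -321.1 + 1030.2 = 709.1
Net primary income = -85.1
Net secondary income = 114.2
Current account = 709.1 + (-85.1) + 114.2 = 738.2
Financial account = -(738.2 + 168.2) = -906.4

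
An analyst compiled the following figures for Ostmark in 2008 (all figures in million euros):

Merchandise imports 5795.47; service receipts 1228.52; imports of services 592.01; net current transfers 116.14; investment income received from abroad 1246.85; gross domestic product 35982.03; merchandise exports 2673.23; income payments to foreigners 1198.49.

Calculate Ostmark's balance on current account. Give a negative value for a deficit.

-2321.23

Goods balance = 2673.23 - 5795.47 = -3122.24
Services balance = 1228.52 - 592.01 = 636.51
Trade balance (goods + services) = -3122.24 + 636.51 = -2485.73
Net primary income = 1246.85 - 1198.49 = 48.36
Net secondary income = 116.14
Current account = -2485.73 + 48.36 + 116.14 = -2321.23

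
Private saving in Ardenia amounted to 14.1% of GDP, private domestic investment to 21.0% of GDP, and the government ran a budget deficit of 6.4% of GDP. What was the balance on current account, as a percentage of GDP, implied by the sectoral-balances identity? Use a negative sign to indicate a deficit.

-13.3

By the sectoral-balances identity, CA = (S_private - I) + (T - G).
Private balance = 14.1 - 21.0 = -6.9
Government balance (T - G) = -6.4
CA = -6.9 + (-6.4) = -13.3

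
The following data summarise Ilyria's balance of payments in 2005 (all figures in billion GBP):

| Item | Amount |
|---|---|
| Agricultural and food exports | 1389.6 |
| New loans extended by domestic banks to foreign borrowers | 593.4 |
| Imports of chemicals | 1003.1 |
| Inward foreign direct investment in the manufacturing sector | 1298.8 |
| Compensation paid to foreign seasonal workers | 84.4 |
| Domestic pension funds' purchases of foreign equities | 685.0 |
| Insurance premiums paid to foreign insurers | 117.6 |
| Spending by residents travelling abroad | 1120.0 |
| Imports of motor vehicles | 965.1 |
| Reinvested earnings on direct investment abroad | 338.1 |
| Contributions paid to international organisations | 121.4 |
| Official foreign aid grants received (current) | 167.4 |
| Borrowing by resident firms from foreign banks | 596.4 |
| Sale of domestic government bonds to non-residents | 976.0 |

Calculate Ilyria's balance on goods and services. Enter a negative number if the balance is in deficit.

-1816.2

Goods: -965.1 + 1389.6 - 1003.1 = -578.6
Services: -117.6 - 1120.0 = -1237.6
Trade balance = -578.6 + (-1237.6) = -1816.2
(Excluded from the trade balance — financial account: new loans extended by domestic banks to foreign borrowers 593.4, inward foreign direct investment in the manufacturing sector 1298.8, domestic pension funds' purchases of foreign equities 685.0, borrowing by resident firms from foreign banks 596.4, sale of domestic government bonds to non-residents 976.0; primary income: compensation paid to foreign seasonal workers 84.4, reinvested earnings on direct investment abroad 338.1; secondary income: contributions paid to international organisations 121.4, official foreign aid grants received (current) 167.4.)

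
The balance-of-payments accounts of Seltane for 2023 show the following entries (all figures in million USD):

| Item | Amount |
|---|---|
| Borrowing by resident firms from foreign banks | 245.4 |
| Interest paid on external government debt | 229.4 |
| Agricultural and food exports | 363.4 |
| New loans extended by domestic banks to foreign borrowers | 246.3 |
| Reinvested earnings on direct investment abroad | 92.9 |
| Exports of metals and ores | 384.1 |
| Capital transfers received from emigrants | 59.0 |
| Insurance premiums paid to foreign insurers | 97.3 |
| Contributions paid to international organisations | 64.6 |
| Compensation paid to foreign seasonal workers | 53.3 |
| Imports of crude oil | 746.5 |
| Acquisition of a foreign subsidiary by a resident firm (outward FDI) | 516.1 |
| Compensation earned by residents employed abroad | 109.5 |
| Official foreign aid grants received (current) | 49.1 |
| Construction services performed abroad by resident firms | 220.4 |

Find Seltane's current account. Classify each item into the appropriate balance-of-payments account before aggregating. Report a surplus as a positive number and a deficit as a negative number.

Goods: 363.4 + 384.1 - 746.5 = 1.0
Services: -97.3 + 220.4 = 123.1
Primary income: 92.9 + 109.5 - 229.4 - 53.3 = -80.3
Secondary income: 49.1 - 64.6 = -15.5
Current account = 1.0 + 123.1 + (-80.3) + (-15.5) = 28.3
(Excluded from the current account — financial account: borrowing by resident firms from foreign banks 245.4, new loans extended by domestic banks to foreign borrowers 246.3, acquisition of a foreign subsidiary by a resident firm (outward FDI) 516.1; capital account: capital transfers received from emigrants 59.0.)

28.3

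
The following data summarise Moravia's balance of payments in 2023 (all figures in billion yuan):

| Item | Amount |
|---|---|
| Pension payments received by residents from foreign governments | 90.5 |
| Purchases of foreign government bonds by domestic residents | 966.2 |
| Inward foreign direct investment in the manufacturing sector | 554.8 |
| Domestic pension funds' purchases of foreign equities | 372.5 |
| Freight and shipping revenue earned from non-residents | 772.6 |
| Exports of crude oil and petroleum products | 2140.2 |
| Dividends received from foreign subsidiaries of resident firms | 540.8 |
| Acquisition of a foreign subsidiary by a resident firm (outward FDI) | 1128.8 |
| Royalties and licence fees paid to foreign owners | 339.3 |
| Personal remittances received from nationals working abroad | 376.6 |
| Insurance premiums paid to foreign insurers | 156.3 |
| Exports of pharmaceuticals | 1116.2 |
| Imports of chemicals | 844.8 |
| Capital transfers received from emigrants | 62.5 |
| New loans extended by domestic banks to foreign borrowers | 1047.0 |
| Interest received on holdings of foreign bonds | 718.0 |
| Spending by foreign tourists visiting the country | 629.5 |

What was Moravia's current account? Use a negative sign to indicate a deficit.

5044.0

Goods: -844.8 + 1116.2 + 2140.2 = 2411.6
Services: -339.3 - 156.3 + 629.5 + 772.6 = 906.5
Primary income: 540.8 + 718.0 = 1258.8
Secondary income: 376.6 + 90.5 = 467.1
Current account = 2411.6 + 906.5 + 1258.8 + 467.1 = 5044.0
(Excluded from the current account — financial account: purchases of foreign government bonds by domestic residents 966.2, inward foreign direct investment in the manufacturing sector 554.8, domestic pension funds' purchases of foreign equities 372.5, acquisition of a foreign subsidiary by a resident firm (outward FDI) 1128.8, new loans extended by domestic banks to foreign borrowers 1047.0; capital account: capital transfers received from emigrants 62.5.)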